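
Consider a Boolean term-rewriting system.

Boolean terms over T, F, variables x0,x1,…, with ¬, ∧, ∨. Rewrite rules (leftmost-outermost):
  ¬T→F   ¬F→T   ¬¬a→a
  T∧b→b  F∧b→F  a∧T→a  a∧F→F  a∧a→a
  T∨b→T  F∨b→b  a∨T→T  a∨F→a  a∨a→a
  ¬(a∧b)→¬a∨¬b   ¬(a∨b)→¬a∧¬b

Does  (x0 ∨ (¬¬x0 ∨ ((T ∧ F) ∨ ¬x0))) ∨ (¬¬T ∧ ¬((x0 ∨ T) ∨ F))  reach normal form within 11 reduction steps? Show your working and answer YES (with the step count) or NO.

Answer: YES — reaches normal form x0 ∨ (x0 ∨ ¬x0) in 11 ≤ 11 steps

Working:
  start: (x0 ∨ (¬¬x0 ∨ ((T ∧ F) ∨ ¬x0))) ∨ (¬¬T ∧ ¬((x0 ∨ T) ∨ F))
  [1] (x0 ∨ (x0 ∨ ((T ∧ F) ∨ ¬x0))) ∨ (¬¬T ∧ ¬((x0 ∨ T) ∨ F))
  [2] (x0 ∨ (x0 ∨ (F ∨ ¬x0))) ∨ (¬¬T ∧ ¬((x0 ∨ T) ∨ F))
  [3] (x0 ∨ (x0 ∨ ¬x0)) ∨ (¬¬T ∧ ¬((x0 ∨ T) ∨ F))
  [4] (x0 ∨ (x0 ∨ ¬x0)) ∨ (T ∧ ¬((x0 ∨ T) ∨ F))
  [5] (x0 ∨ (x0 ∨ ¬x0)) ∨ ¬((x0 ∨ T) ∨ F)
  [6] (x0 ∨ (x0 ∨ ¬x0)) ∨ (¬(x0 ∨ T) ∧ ¬F)
  [7] (x0 ∨ (x0 ∨ ¬x0)) ∨ ((¬x0 ∧ ¬T) ∧ ¬F)
  [8] (x0 ∨ (x0 ∨ ¬x0)) ∨ ((¬x0 ∧ F) ∧ ¬F)
  [9] (x0 ∨ (x0 ∨ ¬x0)) ∨ (F ∧ ¬F)
  [10] (x0 ∨ (x0 ∨ ¬x0)) ∨ F
  [11] x0 ∨ (x0 ∨ ¬x0)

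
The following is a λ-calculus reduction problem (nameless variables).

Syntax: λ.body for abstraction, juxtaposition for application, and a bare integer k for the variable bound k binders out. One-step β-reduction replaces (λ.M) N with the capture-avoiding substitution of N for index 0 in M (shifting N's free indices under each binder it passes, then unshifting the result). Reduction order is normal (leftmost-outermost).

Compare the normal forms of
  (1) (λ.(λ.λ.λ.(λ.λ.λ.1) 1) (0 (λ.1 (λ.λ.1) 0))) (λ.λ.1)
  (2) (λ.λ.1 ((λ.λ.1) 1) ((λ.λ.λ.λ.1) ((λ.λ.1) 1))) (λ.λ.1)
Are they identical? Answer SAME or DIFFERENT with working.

Term A:
  start: (λ.(λ.λ.λ.(λ.λ.λ.1) 1) (0 (λ.1 (λ.λ.1) 0))) (λ.λ.1)
  →1  (λ.λ.λ.(λ.λ.λ.1) 1) ((λ.λ.1) (λ.(λ.λ.1) (λ.λ.1) 0))
  →2  λ.λ.(λ.λ.λ.1) 1
  →3  λ.λ.λ.λ.1

Term B:
  start: (λ.λ.1 ((λ.λ.1) 1) ((λ.λ.λ.λ.1) ((λ.λ.1) 1))) (λ.λ.1)
  →1  λ.(λ.λ.1) ((λ.λ.1) (λ.λ.1)) ((λ.λ.λ.λ.1) ((λ.λ.1) (λ.λ.1)))
  →2  λ.(λ.(λ.λ.1) (λ.λ.1)) ((λ.λ.λ.λ.1) ((λ.λ.1) (λ.λ.1)))
  →3  λ.(λ.λ.1) (λ.λ.1)
  →4  λ.λ.λ.λ.1

Answer: SAME — A ⇓ λ.λ.λ.λ.1, B ⇓ λ.λ.λ.λ.1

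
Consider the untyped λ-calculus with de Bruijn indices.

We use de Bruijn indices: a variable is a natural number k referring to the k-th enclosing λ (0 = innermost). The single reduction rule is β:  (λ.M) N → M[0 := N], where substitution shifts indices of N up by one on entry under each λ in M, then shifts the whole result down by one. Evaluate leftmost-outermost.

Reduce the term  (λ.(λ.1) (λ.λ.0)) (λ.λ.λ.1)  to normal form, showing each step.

Answer: normal form = λ.λ.λ.1  (in 2 steps)

Derivation:
  start: (λ.(λ.1) (λ.λ.0)) (λ.λ.λ.1)
  [1] (λ.λ.λ.λ.1) (λ.λ.0)
  [2] λ.λ.λ.1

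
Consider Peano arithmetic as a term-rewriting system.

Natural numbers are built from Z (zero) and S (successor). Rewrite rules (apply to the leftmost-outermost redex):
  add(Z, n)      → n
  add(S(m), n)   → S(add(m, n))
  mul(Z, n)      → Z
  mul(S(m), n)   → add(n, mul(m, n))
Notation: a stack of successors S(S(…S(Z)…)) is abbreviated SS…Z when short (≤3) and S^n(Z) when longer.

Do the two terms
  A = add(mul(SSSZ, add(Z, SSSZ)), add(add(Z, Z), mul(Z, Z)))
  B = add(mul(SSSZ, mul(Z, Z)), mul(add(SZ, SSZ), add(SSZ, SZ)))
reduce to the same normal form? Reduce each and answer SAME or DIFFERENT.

Term A:
  start: add(mul(SSSZ, add(Z, SSSZ)), add(add(Z, Z), mul(Z, Z)))
  step 1: add(add(add(Z, SSSZ), mul(SSZ, add(Z, SSSZ))), add(add(Z, Z), mul(Z, Z)))
  step 2: add(add(SSSZ, mul(SSZ, add(Z, SSSZ))), add(add(Z, Z), mul(Z, Z)))
  step 3: add(S(add(SSZ, mul(SSZ, add(Z, SSSZ)))), add(add(Z, Z), mul(Z, Z)))
  step 4: S(add(add(SSZ, mul(SSZ, add(Z, SSSZ))), add(add(Z, Z), mul(Z, Z))))
  step 5: S(add(S(add(SZ, mul(SSZ, add(Z, SSSZ)))), add(add(Z, Z), mul(Z, Z))))
  step 6: S(S(add(add(SZ, mul(SSZ, add(Z, SSSZ))), add(add(Z, Z), mul(Z, Z)))))
  step 7: S(S(add(S(add(Z, mul(SSZ, add(Z, SSSZ)))), add(add(Z, Z), mul(Z, Z)))))
  step 8: S(S(S(add(add(Z, mul(SSZ, add(Z, SSSZ))), add(add(Z, Z), mul(Z, Z))))))
  step 9: S(S(S(add(mul(SSZ, add(Z, SSSZ)), add(add(Z, Z), mul(Z, Z))))))
  step 10: S(S(S(add(add(add(Z, SSSZ), mul(SZ, add(Z, SSSZ))), add(add(Z, Z), mul(Z, Z))))))
  step 11: S(S(S(add(add(SSSZ, mul(SZ, add(Z, SSSZ))), add(add(Z, Z), mul(Z, Z))))))
  step 12: S(S(S(add(S(add(SSZ, mul(SZ, add(Z, SSSZ)))), add(add(Z, Z), mul(Z, Z))))))
  step 13: S(S(S(S(add(add(SSZ, mul(SZ, add(Z, SSSZ))), add(add(Z, Z), mul(Z, Z)))))))
  step 14: S(S(S(S(add(S(add(SZ, mul(SZ, add(Z, SSSZ)))), add(add(Z, Z), mul(Z, Z)))))))
  step 15: S(S(S(S(S(add(add(SZ, mul(SZ, add(Z, SSSZ))), add(add(Z, Z), mul(Z, Z))))))))
  step 16: S(S(S(S(S(add(S(add(Z, mul(SZ, add(Z, SSSZ)))), add(add(Z, Z), mul(Z, Z))))))))
  step 17: S(S(S(S(S(S(add(add(Z, mul(SZ, add(Z, SSSZ))), add(add(Z, Z), mul(Z, Z)))))))))
  step 18: S(S(S(S(S(S(add(mul(SZ, add(Z, SSSZ)), add(add(Z, Z), mul(Z, Z)))))))))
  step 19: S(S(S(S(S(S(add(add(add(Z, SSSZ), mul(Z, add(Z, SSSZ))), add(add(Z, Z), mul(Z, Z)))))))))
  step 20: S(S(S(S(S(S(add(add(SSSZ, mul(Z, add(Z, SSSZ))), add(add(Z, Z), mul(Z, Z)))))))))
  step 21: S(S(S(S(S(S(add(S(add(SSZ, mul(Z, add(Z, SSSZ)))), add(add(Z, Z), mul(Z, Z)))))))))
  step 22: S(S(S(S(S(S(S(add(add(SSZ, mul(Z, add(Z, SSSZ))), add(add(Z, Z), mul(Z, Z))))))))))
  step 23: S(S(S(S(S(S(S(add(S(add(SZ, mul(Z, add(Z, SSSZ)))), add(add(Z, Z), mul(Z, Z))))))))))
  step 24: S(S(S(S(S(S(S(S(add(add(SZ, mul(Z, add(Z, SSSZ))), add(add(Z, Z), mul(Z, Z)))))))))))
  step 25: S(S(S(S(S(S(S(S(add(S(add(Z, mul(Z, add(Z, SSSZ)))), add(add(Z, Z), mul(Z, Z)))))))))))
  step 26: S(S(S(S(S(S(S(S(S(add(add(Z, mul(Z, add(Z, SSSZ))), add(add(Z, Z), mul(Z, Z))))))))))))
  step 27: S(S(S(S(S(S(S(S(S(add(mul(Z, add(Z, SSSZ)), add(add(Z, Z), mul(Z, Z))))))))))))
  step 28: S(S(S(S(S(S(S(S(S(add(Z, add(add(Z, Z), mul(Z, Z))))))))))))
  step 29: S(S(S(S(S(S(S(S(S(add(add(Z, Z), mul(Z, Z)))))))))))
  step 30: S(S(S(S(S(S(S(S(S(add(Z, mul(Z, Z)))))))))))
  step 31: S(S(S(S(S(S(S(S(S(mul(Z, Z))))))))))
  step 32: S^9(Z)

Term B:
  start: add(mul(SSSZ, mul(Z, Z)), mul(add(SZ, SSZ), add(SSZ, SZ)))
  step 1: add(add(mul(Z, Z), mul(SSZ, mul(Z, Z))), mul(add(SZ, SSZ), add(SSZ, SZ)))
  step 2: add(add(Z, mul(SSZ, mul(Z, Z))), mul(add(SZ, SSZ), add(SSZ, SZ)))
  step 3: add(mul(SSZ, mul(Z, Z)), mul(add(SZ, SSZ), add(SSZ, SZ)))
  step 4: add(add(mul(Z, Z), mul(SZ, mul(Z, Z))), mul(add(SZ, SSZ), add(SSZ, SZ)))
  step 5: add(add(Z, mul(SZ, mul(Z, Z))), mul(add(SZ, SSZ), add(SSZ, SZ)))
  step 6: add(mul(SZ, mul(Z, Z)), mul(add(SZ, SSZ), add(SSZ, SZ)))
  step 7: add(add(mul(Z, Z), mul(Z, mul(Z, Z))), mul(add(SZ, SSZ), add(SSZ, SZ)))
  step 8: add(add(Z, mul(Z, mul(Z, Z))), mul(add(SZ, SSZ), add(SSZ, SZ)))
  step 9: add(mul(Z, mul(Z, Z)), mul(add(SZ, SSZ), add(SSZ, SZ)))
  step 10: add(Z, mul(add(SZ, SSZ), add(SSZ, SZ)))
  step 11: mul(add(SZ, SSZ), add(SSZ, SZ))
  step 12: mul(S(add(Z, SSZ)), add(SSZ, SZ))
  step 13: add(add(SSZ, SZ), mul(add(Z, SSZ), add(SSZ, SZ)))
  step 14: add(S(add(SZ, SZ)), mul(add(Z, SSZ), add(SSZ, SZ)))
  step 15: S(add(add(SZ, SZ), mul(add(Z, SSZ), add(SSZ, SZ))))
  step 16: S(add(S(add(Z, SZ)), mul(add(Z, SSZ), add(SSZ, SZ))))
  step 17: S(S(add(add(Z, SZ), mul(add(Z, SSZ), add(SSZ, SZ)))))
  step 18: S(S(add(SZ, mul(add(Z, SSZ), add(SSZ, SZ)))))
  step 19: S(S(S(add(Z, mul(add(Z, SSZ), add(SSZ, SZ))))))
  step 20: S(S(S(mul(add(Z, SSZ), add(SSZ, SZ)))))
  step 21: S(S(S(mul(SSZ, add(SSZ, SZ)))))
  step 22: S(S(S(add(add(SSZ, SZ), mul(SZ, add(SSZ, SZ))))))
  step 23: S(S(S(add(S(add(SZ, SZ)), mul(SZ, add(SSZ, SZ))))))
  step 24: S(S(S(S(add(add(SZ, SZ), mul(SZ, add(SSZ, SZ)))))))
  step 25: S(S(S(S(add(S(add(Z, SZ)), mul(SZ, add(SSZ, SZ)))))))
  step 26: S(S(S(S(S(add(add(Z, SZ), mul(SZ, add(SSZ, SZ))))))))
  step 27: S(S(S(S(S(add(SZ, mul(SZ, add(SSZ, SZ))))))))
  step 28: S(S(S(S(S(S(add(Z, mul(SZ, add(SSZ, SZ)))))))))
  step 29: S(S(S(S(S(S(mul(SZ, add(SSZ, SZ))))))))
  step 30: S(S(S(S(S(S(add(add(SSZ, SZ), mul(Z, add(SSZ, SZ)))))))))
  step 31: S(S(S(S(S(S(add(S(add(SZ, SZ)), mul(Z, add(SSZ, SZ)))))))))
  step 32: S(S(S(S(S(S(S(add(add(SZ, SZ), mul(Z, add(SSZ, SZ))))))))))
  step 33: S(S(S(S(S(S(S(add(S(add(Z, SZ)), mul(Z, add(SSZ, SZ))))))))))
  step 34: S(S(S(S(S(S(S(S(add(add(Z, SZ), mul(Z, add(SSZ, SZ)))))))))))
  step 35: S(S(S(S(S(S(S(S(add(SZ, mul(Z, add(SSZ, SZ)))))))))))
  step 36: S(S(S(S(S(S(S(S(S(add(Z, mul(Z, add(SSZ, SZ))))))))))))
  step 37: S(S(S(S(S(S(S(S(S(mul(Z, add(SSZ, SZ)))))))))))
  step 38: S^9(Z)

Answer: SAME — A ⇓ S^9(Z), B ⇓ S^9(Z)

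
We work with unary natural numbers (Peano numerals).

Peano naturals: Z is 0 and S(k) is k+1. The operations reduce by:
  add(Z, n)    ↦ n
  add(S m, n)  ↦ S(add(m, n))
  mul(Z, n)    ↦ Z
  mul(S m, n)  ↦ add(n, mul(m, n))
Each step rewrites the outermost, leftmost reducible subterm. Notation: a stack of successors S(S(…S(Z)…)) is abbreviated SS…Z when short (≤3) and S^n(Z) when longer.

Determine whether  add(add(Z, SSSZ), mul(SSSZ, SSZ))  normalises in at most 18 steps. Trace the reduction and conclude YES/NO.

  start: add(add(Z, SSSZ), mul(SSSZ, SSZ))
  →1  add(SSSZ, mul(SSSZ, SSZ))
  →2  S(add(SSZ, mul(SSSZ, SSZ)))
  →3  S(S(add(SZ, mul(SSSZ, SSZ))))
  →4  S(S(S(add(Z, mul(SSSZ, SSZ)))))
  →5  S(S(S(mul(SSSZ, SSZ))))
  →6  S(S(S(add(SSZ, mul(SSZ, SSZ)))))
  →7  S(S(S(S(add(SZ, mul(SSZ, SSZ))))))
  →8  S(S(S(S(S(add(Z, mul(SSZ, SSZ)))))))
  →9  S(S(S(S(S(mul(SSZ, SSZ))))))
  →10  S(S(S(S(S(add(SSZ, mul(SZ, SSZ)))))))
  →11  S(S(S(S(S(S(add(SZ, mul(SZ, SSZ))))))))
  →12  S(S(S(S(S(S(S(add(Z, mul(SZ, SSZ)))))))))
  →13  S(S(S(S(S(S(S(mul(SZ, SSZ))))))))
  →14  S(S(S(S(S(S(S(add(SSZ, mul(Z, SSZ)))))))))
  →15  S(S(S(S(S(S(S(S(add(SZ, mul(Z, SSZ))))))))))
  →16  S(S(S(S(S(S(S(S(S(add(Z, mul(Z, SSZ)))))))))))
  →17  S(S(S(S(S(S(S(S(S(mul(Z, SSZ))))))))))
  →18  S^9(Z)

Answer: YES — reaches normal form S^9(Z) in 18 ≤ 18 steps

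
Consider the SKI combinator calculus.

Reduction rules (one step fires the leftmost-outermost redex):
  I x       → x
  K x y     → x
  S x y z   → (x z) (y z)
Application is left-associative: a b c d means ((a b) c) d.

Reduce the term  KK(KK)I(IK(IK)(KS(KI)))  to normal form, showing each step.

  start: KK(KK)I(IK(IK)(KS(KI)))
  →1  KI(IK(IK)(KS(KI)))
  →2  I

Answer: normal form = I  (in 2 steps)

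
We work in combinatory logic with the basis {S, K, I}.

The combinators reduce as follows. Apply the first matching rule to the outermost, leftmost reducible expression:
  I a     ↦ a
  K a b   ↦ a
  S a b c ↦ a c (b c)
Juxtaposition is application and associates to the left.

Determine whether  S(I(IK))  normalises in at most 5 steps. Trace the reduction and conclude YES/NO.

Answer: YES — reaches normal form SK in 2 ≤ 5 steps

Derivation:
  start: S(I(IK))
  →1  S(IK)
  →2  SK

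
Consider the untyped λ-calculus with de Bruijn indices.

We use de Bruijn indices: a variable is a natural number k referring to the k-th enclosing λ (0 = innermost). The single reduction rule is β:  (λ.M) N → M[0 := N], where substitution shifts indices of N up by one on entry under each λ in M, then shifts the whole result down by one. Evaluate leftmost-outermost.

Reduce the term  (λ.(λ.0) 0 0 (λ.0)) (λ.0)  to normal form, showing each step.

  start: (λ.(λ.0) 0 0 (λ.0)) (λ.0)
  step 1: (λ.0) (λ.0) (λ.0) (λ.0)
  step 2: (λ.0) (λ.0) (λ.0)
  step 3: (λ.0) (λ.0)
  step 4: λ.0

Answer: normal form = λ.0  (in 4 steps)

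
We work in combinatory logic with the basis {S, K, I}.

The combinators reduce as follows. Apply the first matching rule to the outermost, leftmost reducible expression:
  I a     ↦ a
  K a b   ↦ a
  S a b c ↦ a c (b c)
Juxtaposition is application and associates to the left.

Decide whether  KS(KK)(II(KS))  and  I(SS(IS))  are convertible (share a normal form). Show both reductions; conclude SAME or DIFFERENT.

Answer: DIFFERENT — A ⇓ S(KS), B ⇓ SSS

Working:
Term A:
  start: KS(KK)(II(KS))
  step 1: S(II(KS))
  step 2: S(I(KS))
  step 3: S(KS)

Term B:
  start: I(SS(IS))
  step 1: SS(IS)
  step 2: SSS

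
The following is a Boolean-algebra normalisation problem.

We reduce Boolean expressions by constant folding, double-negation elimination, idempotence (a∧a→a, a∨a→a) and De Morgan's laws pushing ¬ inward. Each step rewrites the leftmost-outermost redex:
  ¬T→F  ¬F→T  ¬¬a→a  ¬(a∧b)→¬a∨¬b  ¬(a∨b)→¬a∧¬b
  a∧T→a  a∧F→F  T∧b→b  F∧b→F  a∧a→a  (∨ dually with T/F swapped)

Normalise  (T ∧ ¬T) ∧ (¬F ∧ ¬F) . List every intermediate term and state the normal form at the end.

  start: (T ∧ ¬T) ∧ (¬F ∧ ¬F)
  step 1: ¬T ∧ (¬F ∧ ¬F)
  step 2: F ∧ (¬F ∧ ¬F)
  step 3: F

Answer: normal form = F  (in 3 steps)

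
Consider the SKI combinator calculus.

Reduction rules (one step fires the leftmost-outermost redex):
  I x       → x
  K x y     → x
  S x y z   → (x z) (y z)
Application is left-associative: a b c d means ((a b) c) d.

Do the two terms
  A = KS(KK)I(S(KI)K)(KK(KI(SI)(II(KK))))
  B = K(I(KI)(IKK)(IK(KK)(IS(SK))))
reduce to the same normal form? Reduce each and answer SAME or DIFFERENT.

Answer: SAME — A ⇓ K(KK), B ⇓ K(KK)

Reduction:
Term A:
  start: KS(KK)I(S(KI)K)(KK(KI(SI)(II(KK))))
  →1  SI(S(KI)K)(KK(KI(SI)(II(KK))))
  →2  I(KK(KI(SI)(II(KK))))(S(KI)K(KK(KI(SI)(II(KK)))))
  →3  KK(KI(SI)(II(KK)))(S(KI)K(KK(KI(SI)(II(KK)))))
  →4  K(S(KI)K(KK(KI(SI)(II(KK)))))
  →5  K(KI(KK(KI(SI)(II(KK))))(K(KK(KI(SI)(II(KK))))))
  →6  K(I(K(KK(KI(SI)(II(KK))))))
  →7  K(K(KK(KI(SI)(II(KK)))))
  →8  K(KK)

Term B:
  start: K(I(KI)(IKK)(IK(KK)(IS(SK))))
  →1  K(KI(IKK)(IK(KK)(IS(SK))))
  →2  K(I(IK(KK)(IS(SK))))
  →3  K(IK(KK)(IS(SK)))
  →4  K(K(KK)(IS(SK)))
  →5  K(KK)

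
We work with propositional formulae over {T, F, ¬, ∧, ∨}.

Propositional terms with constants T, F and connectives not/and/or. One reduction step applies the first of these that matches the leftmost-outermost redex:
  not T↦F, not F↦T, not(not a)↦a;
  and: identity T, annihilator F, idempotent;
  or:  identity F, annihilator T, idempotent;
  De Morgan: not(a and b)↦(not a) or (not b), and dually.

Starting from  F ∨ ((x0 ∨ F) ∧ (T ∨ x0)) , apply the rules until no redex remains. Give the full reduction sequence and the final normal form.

Answer: normal form = x0  (in 4 steps)

Working:
  start: F ∨ ((x0 ∨ F) ∧ (T ∨ x0))
  [1] (x0 ∨ F) ∧ (T ∨ x0)
  [2] x0 ∧ (T ∨ x0)
  [3] x0 ∧ T
  [4] x0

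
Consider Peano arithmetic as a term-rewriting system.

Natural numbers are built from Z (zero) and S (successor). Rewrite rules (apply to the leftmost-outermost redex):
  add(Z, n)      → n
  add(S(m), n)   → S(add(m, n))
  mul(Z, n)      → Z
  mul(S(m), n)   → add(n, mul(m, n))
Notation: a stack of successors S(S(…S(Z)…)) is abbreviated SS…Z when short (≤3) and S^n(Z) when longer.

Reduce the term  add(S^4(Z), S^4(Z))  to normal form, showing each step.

  start: add(S^4(Z), S^4(Z))
  [1] S(add(SSSZ, S^4(Z)))
  [2] S(S(add(SSZ, S^4(Z))))
  [3] S(S(S(add(SZ, S^4(Z)))))
  [4] S(S(S(S(add(Z, S^4(Z))))))
  [5] S^8(Z)

Answer: normal form = S^8(Z)  (in 5 steps)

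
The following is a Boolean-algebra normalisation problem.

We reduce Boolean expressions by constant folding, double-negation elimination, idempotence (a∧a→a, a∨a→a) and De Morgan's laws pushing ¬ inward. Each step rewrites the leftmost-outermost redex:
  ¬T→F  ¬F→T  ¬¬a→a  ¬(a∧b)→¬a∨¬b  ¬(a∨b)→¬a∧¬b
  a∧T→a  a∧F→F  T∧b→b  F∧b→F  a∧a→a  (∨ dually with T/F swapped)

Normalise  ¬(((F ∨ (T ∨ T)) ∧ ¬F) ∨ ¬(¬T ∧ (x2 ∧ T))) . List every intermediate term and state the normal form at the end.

  start: ¬(((F ∨ (T ∨ T)) ∧ ¬F) ∨ ¬(¬T ∧ (x2 ∧ T)))
  step 1: ¬((F ∨ (T ∨ T)) ∧ ¬F) ∧ ¬¬(¬T ∧ (x2 ∧ T))
  step 2: (¬(F ∨ (T ∨ T)) ∨ ¬¬F) ∧ ¬¬(¬T ∧ (x2 ∧ T))
  step 3: ((¬F ∧ ¬(T ∨ T)) ∨ ¬¬F) ∧ ¬¬(¬T ∧ (x2 ∧ T))
  step 4: ((T ∧ ¬(T ∨ T)) ∨ ¬¬F) ∧ ¬¬(¬T ∧ (x2 ∧ T))
  step 5: (¬(T ∨ T) ∨ ¬¬F) ∧ ¬¬(¬T ∧ (x2 ∧ T))
  step 6: ((¬T ∧ ¬T) ∨ ¬¬F) ∧ ¬¬(¬T ∧ (x2 ∧ T))
  step 7: (¬T ∨ ¬¬F) ∧ ¬¬(¬T ∧ (x2 ∧ T))
  step 8: (F ∨ ¬¬F) ∧ ¬¬(¬T ∧ (x2 ∧ T))
  step 9: ¬¬F ∧ ¬¬(¬T ∧ (x2 ∧ T))
  step 10: F ∧ ¬¬(¬T ∧ (x2 ∧ T))
  step 11: F

Answer: normal form = F  (in 11 steps)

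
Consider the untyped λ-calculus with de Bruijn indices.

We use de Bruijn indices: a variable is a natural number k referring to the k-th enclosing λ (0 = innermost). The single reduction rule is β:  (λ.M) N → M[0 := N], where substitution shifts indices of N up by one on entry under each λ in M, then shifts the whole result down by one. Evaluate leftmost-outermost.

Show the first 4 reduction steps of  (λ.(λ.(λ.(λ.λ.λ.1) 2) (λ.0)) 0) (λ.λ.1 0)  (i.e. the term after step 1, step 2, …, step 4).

Answer: after 4 steps: λ.λ.1

Working:
  start: (λ.(λ.(λ.(λ.λ.λ.1) 2) (λ.0)) 0) (λ.λ.1 0)
  step 1: (λ.(λ.(λ.λ.λ.1) (λ.λ.1 0)) (λ.0)) (λ.λ.1 0)
  step 2: (λ.(λ.λ.λ.1) (λ.λ.1 0)) (λ.0)
  step 3: (λ.λ.λ.1) (λ.λ.1 0)
  step 4: λ.λ.1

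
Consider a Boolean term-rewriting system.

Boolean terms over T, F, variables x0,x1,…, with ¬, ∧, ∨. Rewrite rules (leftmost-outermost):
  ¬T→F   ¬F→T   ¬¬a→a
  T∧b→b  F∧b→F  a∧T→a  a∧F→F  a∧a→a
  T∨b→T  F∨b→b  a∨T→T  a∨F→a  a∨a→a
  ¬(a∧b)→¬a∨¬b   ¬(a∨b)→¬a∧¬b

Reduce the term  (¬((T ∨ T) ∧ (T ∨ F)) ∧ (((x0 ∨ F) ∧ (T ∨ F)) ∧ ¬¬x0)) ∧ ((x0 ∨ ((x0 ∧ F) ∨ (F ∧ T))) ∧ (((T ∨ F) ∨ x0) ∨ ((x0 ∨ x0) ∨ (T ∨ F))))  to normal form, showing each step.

Answer: normal form = F  (in 10 steps)

Reduction:
  start: (¬((T ∨ T) ∧ (T ∨ F)) ∧ (((x0 ∨ F) ∧ (T ∨ F)) ∧ ¬¬x0)) ∧ ((x0 ∨ ((x0 ∧ F) ∨ (F ∧ T))) ∧ (((T ∨ F) ∨ x0) ∨ ((x0 ∨ x0) ∨ (T ∨ F))))
  [1] ((¬(T ∨ T) ∨ ¬(T ∨ F)) ∧ (((x0 ∨ F) ∧ (T ∨ F)) ∧ ¬¬x0)) ∧ ((x0 ∨ ((x0 ∧ F) ∨ (F ∧ T))) ∧ (((T ∨ F) ∨ x0) ∨ ((x0 ∨ x0) ∨ (T ∨ F))))
  [2] (((¬T ∧ ¬T) ∨ ¬(T ∨ F)) ∧ (((x0 ∨ F) ∧ (T ∨ F)) ∧ ¬¬x0)) ∧ ((x0 ∨ ((x0 ∧ F) ∨ (F ∧ T))) ∧ (((T ∨ F) ∨ x0) ∨ ((x0 ∨ x0) ∨ (T ∨ F))))
  [3] ((¬T ∨ ¬(T ∨ F)) ∧ (((x0 ∨ F) ∧ (T ∨ F)) ∧ ¬¬x0)) ∧ ((x0 ∨ ((x0 ∧ F) ∨ (F ∧ T))) ∧ (((T ∨ F) ∨ x0) ∨ ((x0 ∨ x0) ∨ (T ∨ F))))
  [4] ((F ∨ ¬(T ∨ F)) ∧ (((x0 ∨ F) ∧ (T ∨ F)) ∧ ¬¬x0)) ∧ ((x0 ∨ ((x0 ∧ F) ∨ (F ∧ T))) ∧ (((T ∨ F) ∨ x0) ∨ ((x0 ∨ x0) ∨ (T ∨ F))))
  [5] (¬(T ∨ F) ∧ (((x0 ∨ F) ∧ (T ∨ F)) ∧ ¬¬x0)) ∧ ((x0 ∨ ((x0 ∧ F) ∨ (F ∧ T))) ∧ (((T ∨ F) ∨ x0) ∨ ((x0 ∨ x0) ∨ (T ∨ F))))
  [6] ((¬T ∧ ¬F) ∧ (((x0 ∨ F) ∧ (T ∨ F)) ∧ ¬¬x0)) ∧ ((x0 ∨ ((x0 ∧ F) ∨ (F ∧ T))) ∧ (((T ∨ F) ∨ x0) ∨ ((x0 ∨ x0) ∨ (T ∨ F))))
  [7] ((F ∧ ¬F) ∧ (((x0 ∨ F) ∧ (T ∨ F)) ∧ ¬¬x0)) ∧ ((x0 ∨ ((x0 ∧ F) ∨ (F ∧ T))) ∧ (((T ∨ F) ∨ x0) ∨ ((x0 ∨ x0) ∨ (T ∨ F))))
  [8] (F ∧ (((x0 ∨ F) ∧ (T ∨ F)) ∧ ¬¬x0)) ∧ ((x0 ∨ ((x0 ∧ F) ∨ (F ∧ T))) ∧ (((T ∨ F) ∨ x0) ∨ ((x0 ∨ x0) ∨ (T ∨ F))))
  [9] F ∧ ((x0 ∨ ((x0 ∧ F) ∨ (F ∧ T))) ∧ (((T ∨ F) ∨ x0) ∨ ((x0 ∨ x0) ∨ (T ∨ F))))
  [10] F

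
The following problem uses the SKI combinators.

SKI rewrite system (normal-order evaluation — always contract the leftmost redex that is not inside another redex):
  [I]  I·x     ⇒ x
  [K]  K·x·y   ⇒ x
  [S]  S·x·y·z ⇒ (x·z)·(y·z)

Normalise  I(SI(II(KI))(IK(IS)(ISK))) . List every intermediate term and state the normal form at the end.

  start: I(SI(II(KI))(IK(IS)(ISK)))
  step 1: SI(II(KI))(IK(IS)(ISK))
  step 2: I(IK(IS)(ISK))(II(KI)(IK(IS)(ISK)))
  step 3: IK(IS)(ISK)(II(KI)(IK(IS)(ISK)))
  step 4: K(IS)(ISK)(II(KI)(IK(IS)(ISK)))
  step 5: IS(II(KI)(IK(IS)(ISK)))
  step 6: S(II(KI)(IK(IS)(ISK)))
  step 7: S(I(KI)(IK(IS)(ISK)))
  step 8: S(KI(IK(IS)(ISK)))
  step 9: SI

Answer: normal form = SI  (in 9 steps)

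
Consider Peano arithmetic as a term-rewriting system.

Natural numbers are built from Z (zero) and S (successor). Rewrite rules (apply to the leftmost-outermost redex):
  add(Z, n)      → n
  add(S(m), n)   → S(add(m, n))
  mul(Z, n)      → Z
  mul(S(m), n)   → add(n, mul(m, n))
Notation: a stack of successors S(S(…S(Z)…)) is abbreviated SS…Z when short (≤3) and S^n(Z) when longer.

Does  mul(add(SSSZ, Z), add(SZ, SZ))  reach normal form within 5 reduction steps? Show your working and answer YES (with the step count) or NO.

  start: mul(add(SSSZ, Z), add(SZ, SZ))
  step 1: mul(S(add(SSZ, Z)), add(SZ, SZ))
  step 2: add(add(SZ, SZ), mul(add(SSZ, Z), add(SZ, SZ)))
  step 3: add(S(add(Z, SZ)), mul(add(SSZ, Z), add(SZ, SZ)))
  step 4: S(add(add(Z, SZ), mul(add(SSZ, Z), add(SZ, SZ))))
  step 5: S(add(SZ, mul(add(SSZ, Z), add(SZ, SZ))))

Answer: NO — after 5 steps the term is S(add(SZ, mul(add(SSZ, Z), add(SZ, SZ)))), not yet normal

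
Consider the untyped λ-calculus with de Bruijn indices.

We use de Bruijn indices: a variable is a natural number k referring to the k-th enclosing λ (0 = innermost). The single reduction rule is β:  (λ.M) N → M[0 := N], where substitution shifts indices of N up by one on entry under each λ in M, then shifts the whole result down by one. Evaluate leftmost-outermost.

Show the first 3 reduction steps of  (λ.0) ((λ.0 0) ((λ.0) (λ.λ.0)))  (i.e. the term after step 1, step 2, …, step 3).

Answer: after 3 steps: (λ.λ.0) ((λ.0) (λ.λ.0))

Derivation:
  start: (λ.0) ((λ.0 0) ((λ.0) (λ.λ.0)))
  [1] (λ.0 0) ((λ.0) (λ.λ.0))
  [2] (λ.0) (λ.λ.0) ((λ.0) (λ.λ.0))
  [3] (λ.λ.0) ((λ.0) (λ.λ.0))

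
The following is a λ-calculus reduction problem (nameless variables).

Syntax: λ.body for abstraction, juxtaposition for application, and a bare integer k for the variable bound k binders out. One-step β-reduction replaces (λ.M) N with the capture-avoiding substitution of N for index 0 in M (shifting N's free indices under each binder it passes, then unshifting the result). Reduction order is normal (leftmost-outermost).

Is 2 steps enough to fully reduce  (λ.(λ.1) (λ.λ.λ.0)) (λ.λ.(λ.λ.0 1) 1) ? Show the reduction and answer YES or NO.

Answer: NO — after 2 steps the term is λ.λ.(λ.λ.0 1) 1, not yet normal

Derivation:
  start: (λ.(λ.1) (λ.λ.λ.0)) (λ.λ.(λ.λ.0 1) 1)
  →1  (λ.λ.λ.(λ.λ.0 1) 1) (λ.λ.λ.0)
  →2  λ.λ.(λ.λ.0 1) 1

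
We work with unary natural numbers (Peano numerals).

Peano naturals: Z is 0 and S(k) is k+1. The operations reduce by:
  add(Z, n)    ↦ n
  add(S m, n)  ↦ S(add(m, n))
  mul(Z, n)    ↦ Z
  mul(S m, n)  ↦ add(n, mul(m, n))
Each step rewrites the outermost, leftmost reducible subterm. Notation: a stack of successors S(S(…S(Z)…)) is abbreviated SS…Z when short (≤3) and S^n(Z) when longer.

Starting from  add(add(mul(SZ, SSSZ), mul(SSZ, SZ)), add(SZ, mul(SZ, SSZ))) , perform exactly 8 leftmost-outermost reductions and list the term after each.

  start: add(add(mul(SZ, SSSZ), mul(SSZ, SZ)), add(SZ, mul(SZ, SSZ)))
  [1] add(add(add(SSSZ, mul(Z, SSSZ)), mul(SSZ, SZ)), add(SZ, mul(SZ, SSZ)))
  [2] add(add(S(add(SSZ, mul(Z, SSSZ))), mul(SSZ, SZ)), add(SZ, mul(SZ, SSZ)))
  [3] add(S(add(add(SSZ, mul(Z, SSSZ)), mul(SSZ, SZ))), add(SZ, mul(SZ, SSZ)))
  [4] S(add(add(add(SSZ, mul(Z, SSSZ)), mul(SSZ, SZ)), add(SZ, mul(SZ, SSZ))))
  [5] S(add(add(S(add(SZ, mul(Z, SSSZ))), mul(SSZ, SZ)), add(SZ, mul(SZ, SSZ))))
  [6] S(add(S(add(add(SZ, mul(Z, SSSZ)), mul(SSZ, SZ))), add(SZ, mul(SZ, SSZ))))
  [7] S(S(add(add(add(SZ, mul(Z, SSSZ)), mul(SSZ, SZ)), add(SZ, mul(SZ, SSZ)))))
  [8] S(S(add(add(S(add(Z, mul(Z, SSSZ))), mul(SSZ, SZ)), add(SZ, mul(SZ, SSZ)))))

Answer: after 8 steps: S(S(add(add(S(add(Z, mul(Z, SSSZ))), mul(SSZ, SZ)), add(SZ, mul(SZ, SSZ)))))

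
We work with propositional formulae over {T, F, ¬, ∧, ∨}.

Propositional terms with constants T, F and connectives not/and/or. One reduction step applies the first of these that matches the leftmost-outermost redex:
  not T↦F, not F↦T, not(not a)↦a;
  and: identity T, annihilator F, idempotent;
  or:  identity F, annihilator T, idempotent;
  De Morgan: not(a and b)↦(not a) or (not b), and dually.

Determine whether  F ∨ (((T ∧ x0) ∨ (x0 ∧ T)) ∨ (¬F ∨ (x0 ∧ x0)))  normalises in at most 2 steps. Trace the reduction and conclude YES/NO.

Answer: NO — after 2 steps the term is (x0 ∨ (x0 ∧ T)) ∨ (¬F ∨ (x0 ∧ x0)), not yet normal

Working:
  start: F ∨ (((T ∧ x0) ∨ (x0 ∧ T)) ∨ (¬F ∨ (x0 ∧ x0)))
  [1] ((T ∧ x0) ∨ (x0 ∧ T)) ∨ (¬F ∨ (x0 ∧ x0))
  [2] (x0 ∨ (x0 ∧ T)) ∨ (¬F ∨ (x0 ∧ x0))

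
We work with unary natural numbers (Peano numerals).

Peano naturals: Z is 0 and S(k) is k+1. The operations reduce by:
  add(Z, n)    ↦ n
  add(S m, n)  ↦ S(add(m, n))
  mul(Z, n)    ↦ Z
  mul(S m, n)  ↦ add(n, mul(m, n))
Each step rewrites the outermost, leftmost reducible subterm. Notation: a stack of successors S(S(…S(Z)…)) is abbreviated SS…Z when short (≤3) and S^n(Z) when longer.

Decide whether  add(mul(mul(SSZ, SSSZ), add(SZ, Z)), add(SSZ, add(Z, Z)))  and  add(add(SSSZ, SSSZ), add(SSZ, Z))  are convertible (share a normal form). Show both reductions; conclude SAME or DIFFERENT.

Term A:
  start: add(mul(mul(SSZ, SSSZ), add(SZ, Z)), add(SSZ, add(Z, Z)))
  [1] add(mul(add(SSSZ, mul(SZ, SSSZ)), add(SZ, Z)), add(SSZ, add(Z, Z)))
  [2] add(mul(S(add(SSZ, mul(SZ, SSSZ))), add(SZ, Z)), add(SSZ, add(Z, Z)))
  [3] add(add(add(SZ, Z), mul(add(SSZ, mul(SZ, SSSZ)), add(SZ, Z))), add(SSZ, add(Z, Z)))
  [4] add(add(S(add(Z, Z)), mul(add(SSZ, mul(SZ, SSSZ)), add(SZ, Z))), add(SSZ, add(Z, Z)))
  [5] add(S(add(add(Z, Z), mul(add(SSZ, mul(SZ, SSSZ)), add(SZ, Z)))), add(SSZ, add(Z, Z)))
  [6] S(add(add(add(Z, Z), mul(add(SSZ, mul(SZ, SSSZ)), add(SZ, Z))), add(SSZ, add(Z, Z))))
  [7] S(add(add(Z, mul(add(SSZ, mul(SZ, SSSZ)), add(SZ, Z))), add(SSZ, add(Z, Z))))
  [8] S(add(mul(add(SSZ, mul(SZ, SSSZ)), add(SZ, Z)), add(SSZ, add(Z, Z))))
  [9] S(add(mul(S(add(SZ, mul(SZ, SSSZ))), add(SZ, Z)), add(SSZ, add(Z, Z))))
  [10] S(add(add(add(SZ, Z), mul(add(SZ, mul(SZ, SSSZ)), add(SZ, Z))), add(SSZ, add(Z, Z))))
  [11] S(add(add(S(add(Z, Z)), mul(add(SZ, mul(SZ, SSSZ)), add(SZ, Z))), add(SSZ, add(Z, Z))))
  [12] S(add(S(add(add(Z, Z), mul(add(SZ, mul(SZ, SSSZ)), add(SZ, Z)))), add(SSZ, add(Z, Z))))
  [13] S(S(add(add(add(Z, Z), mul(add(SZ, mul(SZ, SSSZ)), add(SZ, Z))), add(SSZ, add(Z, Z)))))
  [14] S(S(add(add(Z, mul(add(SZ, mul(SZ, SSSZ)), add(SZ, Z))), add(SSZ, add(Z, Z)))))
  [15] S(S(add(mul(add(SZ, mul(SZ, SSSZ)), add(SZ, Z)), add(SSZ, add(Z, Z)))))
  [16] S(S(add(mul(S(add(Z, mul(SZ, SSSZ))), add(SZ, Z)), add(SSZ, add(Z, Z)))))
  [17] S(S(add(add(add(SZ, Z), mul(add(Z, mul(SZ, SSSZ)), add(SZ, Z))), add(SSZ, add(Z, Z)))))
  [18] S(S(add(add(S(add(Z, Z)), mul(add(Z, mul(SZ, SSSZ)), add(SZ, Z))), add(SSZ, add(Z, Z)))))
  [19] S(S(add(S(add(add(Z, Z), mul(add(Z, mul(SZ, SSSZ)), add(SZ, Z)))), add(SSZ, add(Z, Z)))))
  [20] S(S(S(add(add(add(Z, Z), mul(add(Z, mul(SZ, SSSZ)), add(SZ, Z))), add(SSZ, add(Z, Z))))))
  [21] S(S(S(add(add(Z, mul(add(Z, mul(SZ, SSSZ)), add(SZ, Z))), add(SSZ, add(Z, Z))))))
  [22] S(S(S(add(mul(add(Z, mul(SZ, SSSZ)), add(SZ, Z)), add(SSZ, add(Z, Z))))))
  [23] S(S(S(add(mul(mul(SZ, SSSZ), add(SZ, Z)), add(SSZ, add(Z, Z))))))
  [24] S(S(S(add(mul(add(SSSZ, mul(Z, SSSZ)), add(SZ, Z)), add(SSZ, add(Z, Z))))))
  [25] S(S(S(add(mul(S(add(SSZ, mul(Z, SSSZ))), add(SZ, Z)), add(SSZ, add(Z, Z))))))
  [26] S(S(S(add(add(add(SZ, Z), mul(add(SSZ, mul(Z, SSSZ)), add(SZ, Z))), add(SSZ, add(Z, Z))))))
  [27] S(S(S(add(add(S(add(Z, Z)), mul(add(SSZ, mul(Z, SSSZ)), add(SZ, Z))), add(SSZ, add(Z, Z))))))
  [28] S(S(S(add(S(add(add(Z, Z), mul(add(SSZ, mul(Z, SSSZ)), add(SZ, Z)))), add(SSZ, add(Z, Z))))))
  [29] S(S(S(S(add(add(add(Z, Z), mul(add(SSZ, mul(Z, SSSZ)), add(SZ, Z))), add(SSZ, add(Z, Z)))))))
  [30] S(S(S(S(add(add(Z, mul(add(SSZ, mul(Z, SSSZ)), add(SZ, Z))), add(SSZ, add(Z, Z)))))))
  [31] S(S(S(S(add(mul(add(SSZ, mul(Z, SSSZ)), add(SZ, Z)), add(SSZ, add(Z, Z)))))))
  [32] S(S(S(S(add(mul(S(add(SZ, mul(Z, SSSZ))), add(SZ, Z)), add(SSZ, add(Z, Z)))))))
  [33] S(S(S(S(add(add(add(SZ, Z), mul(add(SZ, mul(Z, SSSZ)), add(SZ, Z))), add(SSZ, add(Z, Z)))))))
  [34] S(S(S(S(add(add(S(add(Z, Z)), mul(add(SZ, mul(Z, SSSZ)), add(SZ, Z))), add(SSZ, add(Z, Z)))))))
  [35] S(S(S(S(add(S(add(add(Z, Z), mul(add(SZ, mul(Z, SSSZ)), add(SZ, Z)))), add(SSZ, add(Z, Z)))))))
  [36] S(S(S(S(S(add(add(add(Z, Z), mul(add(SZ, mul(Z, SSSZ)), add(SZ, Z))), add(SSZ, add(Z, Z))))))))
  [37] S(S(S(S(S(add(add(Z, mul(add(SZ, mul(Z, SSSZ)), add(SZ, Z))), add(SSZ, add(Z, Z))))))))
  [38] S(S(S(S(S(add(mul(add(SZ, mul(Z, SSSZ)), add(SZ, Z)), add(SSZ, add(Z, Z))))))))
  [39] S(S(S(S(S(add(mul(S(add(Z, mul(Z, SSSZ))), add(SZ, Z)), add(SSZ, add(Z, Z))))))))
  [40] S(S(S(S(S(add(add(add(SZ, Z), mul(add(Z, mul(Z, SSSZ)), add(SZ, Z))), add(SSZ, add(Z, Z))))))))
  [41] S(S(S(S(S(add(add(S(add(Z, Z)), mul(add(Z, mul(Z, SSSZ)), add(SZ, Z))), add(SSZ, add(Z, Z))))))))
  [42] S(S(S(S(S(add(S(add(add(Z, Z), mul(add(Z, mul(Z, SSSZ)), add(SZ, Z)))), add(SSZ, add(Z, Z))))))))
  [43] S(S(S(S(S(S(add(add(add(Z, Z), mul(add(Z, mul(Z, SSSZ)), add(SZ, Z))), add(SSZ, add(Z, Z)))))))))
  [44] S(S(S(S(S(S(add(add(Z, mul(add(Z, mul(Z, SSSZ)), add(SZ, Z))), add(SSZ, add(Z, Z)))))))))
  [45] S(S(S(S(S(S(add(mul(add(Z, mul(Z, SSSZ)), add(SZ, Z)), add(SSZ, add(Z, Z)))))))))
  [46] S(S(S(S(S(S(add(mul(mul(Z, SSSZ), add(SZ, Z)), add(SSZ, add(Z, Z)))))))))
  [47] S(S(S(S(S(S(add(mul(Z, add(SZ, Z)), add(SSZ, add(Z, Z)))))))))
  [48] S(S(S(S(S(S(add(Z, add(SSZ, add(Z, Z)))))))))
  [49] S(S(S(S(S(S(add(SSZ, add(Z, Z))))))))
  [50] S(S(S(S(S(S(S(add(SZ, add(Z, Z)))))))))
  [51] S(S(S(S(S(S(S(S(add(Z, add(Z, Z))))))))))
  [52] S(S(S(S(S(S(S(S(add(Z, Z)))))))))
  [53] S^8(Z)

Term B:
  start: add(add(SSSZ, SSSZ), add(SSZ, Z))
  [1] add(S(add(SSZ, SSSZ)), add(SSZ, Z))
  [2] S(add(add(SSZ, SSSZ), add(SSZ, Z)))
  [3] S(add(S(add(SZ, SSSZ)), add(SSZ, Z)))
  [4] S(S(add(add(SZ, SSSZ), add(SSZ, Z))))
  [5] S(S(add(S(add(Z, SSSZ)), add(SSZ, Z))))
  [6] S(S(S(add(add(Z, SSSZ), add(SSZ, Z)))))
  [7] S(S(S(add(SSSZ, add(SSZ, Z)))))
  [8] S(S(S(S(add(SSZ, add(SSZ, Z))))))
  [9] S(S(S(S(S(add(SZ, add(SSZ, Z)))))))
  [10] S(S(S(S(S(S(add(Z, add(SSZ, Z))))))))
  [11] S(S(S(S(S(S(add(SSZ, Z)))))))
  [12] S(S(S(S(S(S(S(add(SZ, Z))))))))
  [13] S(S(S(S(S(S(S(S(add(Z, Z)))))))))
  [14] S^8(Z)

Answer: SAME — A ⇓ S^8(Z), B ⇓ S^8(Z)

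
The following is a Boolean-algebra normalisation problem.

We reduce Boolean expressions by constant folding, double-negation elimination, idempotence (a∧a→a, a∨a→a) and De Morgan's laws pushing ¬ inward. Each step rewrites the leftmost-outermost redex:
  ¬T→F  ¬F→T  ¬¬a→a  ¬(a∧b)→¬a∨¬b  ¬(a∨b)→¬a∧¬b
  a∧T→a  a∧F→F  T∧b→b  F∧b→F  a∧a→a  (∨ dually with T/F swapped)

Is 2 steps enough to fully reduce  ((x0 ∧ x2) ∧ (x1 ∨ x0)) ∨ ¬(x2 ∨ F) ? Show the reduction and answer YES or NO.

  start: ((x0 ∧ x2) ∧ (x1 ∨ x0)) ∨ ¬(x2 ∨ F)
  →1  ((x0 ∧ x2) ∧ (x1 ∨ x0)) ∨ (¬x2 ∧ ¬F)
  →2  ((x0 ∧ x2) ∧ (x1 ∨ x0)) ∨ (¬x2 ∧ T)

Answer: NO — after 2 steps the term is ((x0 ∧ x2) ∧ (x1 ∨ x0)) ∨ (¬x2 ∧ T), not yet normal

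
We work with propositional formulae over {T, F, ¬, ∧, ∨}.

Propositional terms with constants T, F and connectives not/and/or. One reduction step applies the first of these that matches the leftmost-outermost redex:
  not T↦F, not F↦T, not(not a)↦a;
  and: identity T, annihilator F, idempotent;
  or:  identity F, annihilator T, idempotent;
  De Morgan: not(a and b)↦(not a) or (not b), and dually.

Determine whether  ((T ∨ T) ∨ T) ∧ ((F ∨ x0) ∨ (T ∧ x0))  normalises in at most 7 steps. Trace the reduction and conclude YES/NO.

Answer: YES — reaches normal form x0 in 5 ≤ 7 steps

Derivation:
  start: ((T ∨ T) ∨ T) ∧ ((F ∨ x0) ∨ (T ∧ x0))
  [1] T ∧ ((F ∨ x0) ∨ (T ∧ x0))
  [2] (F ∨ x0) ∨ (T ∧ x0)
  [3] x0 ∨ (T ∧ x0)
  [4] x0 ∨ x0
  [5] x0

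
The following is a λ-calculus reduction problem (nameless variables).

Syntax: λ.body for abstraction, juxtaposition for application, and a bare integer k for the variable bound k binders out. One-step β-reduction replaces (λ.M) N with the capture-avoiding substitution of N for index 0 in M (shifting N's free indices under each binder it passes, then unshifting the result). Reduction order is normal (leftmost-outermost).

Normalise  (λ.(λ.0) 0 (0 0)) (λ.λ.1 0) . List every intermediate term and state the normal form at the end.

  start: (λ.(λ.0) 0 (0 0)) (λ.λ.1 0)
  step 1: (λ.0) (λ.λ.1 0) ((λ.λ.1 0) (λ.λ.1 0))
  step 2: (λ.λ.1 0) ((λ.λ.1 0) (λ.λ.1 0))
  step 3: λ.(λ.λ.1 0) (λ.λ.1 0) 0
  step 4: λ.(λ.(λ.λ.1 0) 0) 0
  step 5: λ.(λ.λ.1 0) 0
  step 6: λ.λ.1 0

Answer: normal form = λ.λ.1 0  (in 6 steps)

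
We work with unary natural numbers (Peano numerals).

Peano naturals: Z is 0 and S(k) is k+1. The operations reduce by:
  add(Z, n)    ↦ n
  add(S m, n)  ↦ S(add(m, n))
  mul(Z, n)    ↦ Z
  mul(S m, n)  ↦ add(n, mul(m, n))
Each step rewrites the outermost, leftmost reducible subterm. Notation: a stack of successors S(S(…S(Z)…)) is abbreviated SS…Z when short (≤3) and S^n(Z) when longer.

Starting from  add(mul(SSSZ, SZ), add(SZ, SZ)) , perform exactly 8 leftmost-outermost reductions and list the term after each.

  start: add(mul(SSSZ, SZ), add(SZ, SZ))
  step 1: add(add(SZ, mul(SSZ, SZ)), add(SZ, SZ))
  step 2: add(S(add(Z, mul(SSZ, SZ))), add(SZ, SZ))
  step 3: S(add(add(Z, mul(SSZ, SZ)), add(SZ, SZ)))
  step 4: S(add(mul(SSZ, SZ), add(SZ, SZ)))
  step 5: S(add(add(SZ, mul(SZ, SZ)), add(SZ, SZ)))
  step 6: S(add(S(add(Z, mul(SZ, SZ))), add(SZ, SZ)))
  step 7: S(S(add(add(Z, mul(SZ, SZ)), add(SZ, SZ))))
  step 8: S(S(add(mul(SZ, SZ), add(SZ, SZ))))

Answer: after 8 steps: S(S(add(mul(SZ, SZ), add(SZ, SZ))))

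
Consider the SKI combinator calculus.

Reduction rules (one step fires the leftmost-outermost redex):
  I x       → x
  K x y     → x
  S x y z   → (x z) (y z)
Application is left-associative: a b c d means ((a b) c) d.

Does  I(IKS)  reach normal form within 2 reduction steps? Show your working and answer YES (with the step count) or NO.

  start: I(IKS)
  [1] IKS
  [2] KS

Answer: YES — reaches normal form KS in 2 ≤ 2 steps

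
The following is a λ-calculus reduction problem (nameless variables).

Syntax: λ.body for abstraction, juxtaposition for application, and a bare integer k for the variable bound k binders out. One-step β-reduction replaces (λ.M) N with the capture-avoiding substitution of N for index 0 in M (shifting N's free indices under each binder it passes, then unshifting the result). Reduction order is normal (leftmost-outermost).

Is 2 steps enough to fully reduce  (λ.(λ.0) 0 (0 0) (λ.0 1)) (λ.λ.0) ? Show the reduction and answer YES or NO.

Answer: NO — after 2 steps the term is (λ.λ.0) ((λ.λ.0) (λ.λ.0)) (λ.0 (λ.λ.0)), not yet normal

Working:
  start: (λ.(λ.0) 0 (0 0) (λ.0 1)) (λ.λ.0)
  [1] (λ.0) (λ.λ.0) ((λ.λ.0) (λ.λ.0)) (λ.0 (λ.λ.0))
  [2] (λ.λ.0) ((λ.λ.0) (λ.λ.0)) (λ.0 (λ.λ.0))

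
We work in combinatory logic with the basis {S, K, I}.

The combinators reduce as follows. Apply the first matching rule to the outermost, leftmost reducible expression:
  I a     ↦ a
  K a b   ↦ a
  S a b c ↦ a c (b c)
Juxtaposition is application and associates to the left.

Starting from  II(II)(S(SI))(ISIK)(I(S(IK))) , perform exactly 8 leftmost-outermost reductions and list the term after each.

Answer: after 8 steps: SIK(I(S(IK)))(I(S(IK))(ISIK(I(S(IK)))))

Reduction:
  start: II(II)(S(SI))(ISIK)(I(S(IK)))
  →1  I(II)(S(SI))(ISIK)(I(S(IK)))
  →2  II(S(SI))(ISIK)(I(S(IK)))
  →3  I(S(SI))(ISIK)(I(S(IK)))
  →4  S(SI)(ISIK)(I(S(IK)))
  →5  SI(I(S(IK)))(ISIK(I(S(IK))))
  →6  I(ISIK(I(S(IK))))(I(S(IK))(ISIK(I(S(IK)))))
  →7  ISIK(I(S(IK)))(I(S(IK))(ISIK(I(S(IK)))))
  →8  SIK(I(S(IK)))(I(S(IK))(ISIK(I(S(IK)))))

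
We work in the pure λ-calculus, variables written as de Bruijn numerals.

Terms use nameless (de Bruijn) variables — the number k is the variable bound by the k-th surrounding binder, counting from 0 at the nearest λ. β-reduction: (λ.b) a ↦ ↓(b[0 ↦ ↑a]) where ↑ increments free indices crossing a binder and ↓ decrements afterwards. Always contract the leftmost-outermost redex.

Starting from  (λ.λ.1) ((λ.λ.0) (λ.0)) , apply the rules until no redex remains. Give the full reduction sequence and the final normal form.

  start: (λ.λ.1) ((λ.λ.0) (λ.0))
  step 1: λ.(λ.λ.0) (λ.0)
  step 2: λ.λ.0

Answer: normal form = λ.λ.0  (in 2 steps)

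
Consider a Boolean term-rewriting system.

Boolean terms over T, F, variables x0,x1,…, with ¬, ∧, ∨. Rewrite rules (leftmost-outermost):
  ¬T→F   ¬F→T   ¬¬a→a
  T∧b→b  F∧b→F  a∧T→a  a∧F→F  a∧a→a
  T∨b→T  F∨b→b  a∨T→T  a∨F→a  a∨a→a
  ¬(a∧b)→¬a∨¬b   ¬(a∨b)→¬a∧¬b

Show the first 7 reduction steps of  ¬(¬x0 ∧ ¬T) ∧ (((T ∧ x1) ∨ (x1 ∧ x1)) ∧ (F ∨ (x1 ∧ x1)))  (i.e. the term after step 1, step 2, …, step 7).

  start: ¬(¬x0 ∧ ¬T) ∧ (((T ∧ x1) ∨ (x1 ∧ x1)) ∧ (F ∨ (x1 ∧ x1)))
  step 1: (¬¬x0 ∨ ¬¬T) ∧ (((T ∧ x1) ∨ (x1 ∧ x1)) ∧ (F ∨ (x1 ∧ x1)))
  step 2: (x0 ∨ ¬¬T) ∧ (((T ∧ x1) ∨ (x1 ∧ x1)) ∧ (F ∨ (x1 ∧ x1)))
  step 3: (x0 ∨ T) ∧ (((T ∧ x1) ∨ (x1 ∧ x1)) ∧ (F ∨ (x1 ∧ x1)))
  step 4: T ∧ (((T ∧ x1) ∨ (x1 ∧ x1)) ∧ (F ∨ (x1 ∧ x1)))
  step 5: ((T ∧ x1) ∨ (x1 ∧ x1)) ∧ (F ∨ (x1 ∧ x1))
  step 6: (x1 ∨ (x1 ∧ x1)) ∧ (F ∨ (x1 ∧ x1))
  step 7: (x1 ∨ x1) ∧ (F ∨ (x1 ∧ x1))

Answer: after 7 steps: (x1 ∨ x1) ∧ (F ∨ (x1 ∧ x1))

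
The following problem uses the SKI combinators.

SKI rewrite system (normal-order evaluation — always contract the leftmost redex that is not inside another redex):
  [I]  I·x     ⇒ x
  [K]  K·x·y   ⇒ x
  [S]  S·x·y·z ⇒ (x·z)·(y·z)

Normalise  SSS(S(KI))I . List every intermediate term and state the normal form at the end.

  start: SSS(S(KI))I
  [1] S(S(KI))(S(S(KI)))I
  [2] S(KI)I(S(S(KI))I)
  [3] KI(S(S(KI))I)(I(S(S(KI))I))
  [4] I(I(S(S(KI))I))
  [5] I(S(S(KI))I)
  [6] S(S(KI))I

Answer: normal form = S(S(KI))I  (in 6 steps)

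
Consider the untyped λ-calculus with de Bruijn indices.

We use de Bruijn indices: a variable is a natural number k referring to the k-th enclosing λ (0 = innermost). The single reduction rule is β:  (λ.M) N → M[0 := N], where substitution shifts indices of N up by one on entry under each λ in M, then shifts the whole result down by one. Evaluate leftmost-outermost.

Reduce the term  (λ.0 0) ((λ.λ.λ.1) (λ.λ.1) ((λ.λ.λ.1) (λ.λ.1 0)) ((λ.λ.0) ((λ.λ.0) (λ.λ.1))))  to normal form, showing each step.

Answer: normal form = λ.λ.λ.1  (in 10 steps)

Reduction:
  start: (λ.0 0) ((λ.λ.λ.1) (λ.λ.1) ((λ.λ.λ.1) (λ.λ.1 0)) ((λ.λ.0) ((λ.λ.0) (λ.λ.1))))
  →1  (λ.λ.λ.1) (λ.λ.1) ((λ.λ.λ.1) (λ.λ.1 0)) ((λ.λ.0) ((λ.λ.0) (λ.λ.1))) ((λ.λ.λ.1) (λ.λ.1) ((λ.λ.λ.1) (λ.λ.1 0)) ((λ.λ.0) ((λ.λ.0) (λ.λ.1))))
  →2  (λ.λ.1) ((λ.λ.λ.1) (λ.λ.1 0)) ((λ.λ.0) ((λ.λ.0) (λ.λ.1))) ((λ.λ.λ.1) (λ.λ.1) ((λ.λ.λ.1) (λ.λ.1 0)) ((λ.λ.0) ((λ.λ.0) (λ.λ.1))))
  →3  (λ.(λ.λ.λ.1) (λ.λ.1 0)) ((λ.λ.0) ((λ.λ.0) (λ.λ.1))) ((λ.λ.λ.1) (λ.λ.1) ((λ.λ.λ.1) (λ.λ.1 0)) ((λ.λ.0) ((λ.λ.0) (λ.λ.1))))
  →4  (λ.λ.λ.1) (λ.λ.1 0) ((λ.λ.λ.1) (λ.λ.1) ((λ.λ.λ.1) (λ.λ.1 0)) ((λ.λ.0) ((λ.λ.0) (λ.λ.1))))
  →5  (λ.λ.1) ((λ.λ.λ.1) (λ.λ.1) ((λ.λ.λ.1) (λ.λ.1 0)) ((λ.λ.0) ((λ.λ.0) (λ.λ.1))))
  →6  λ.(λ.λ.λ.1) (λ.λ.1) ((λ.λ.λ.1) (λ.λ.1 0)) ((λ.λ.0) ((λ.λ.0) (λ.λ.1)))
  →7  λ.(λ.λ.1) ((λ.λ.λ.1) (λ.λ.1 0)) ((λ.λ.0) ((λ.λ.0) (λ.λ.1)))
  →8  λ.(λ.(λ.λ.λ.1) (λ.λ.1 0)) ((λ.λ.0) ((λ.λ.0) (λ.λ.1)))
  →9  λ.(λ.λ.λ.1) (λ.λ.1 0)
  →10  λ.λ.λ.1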